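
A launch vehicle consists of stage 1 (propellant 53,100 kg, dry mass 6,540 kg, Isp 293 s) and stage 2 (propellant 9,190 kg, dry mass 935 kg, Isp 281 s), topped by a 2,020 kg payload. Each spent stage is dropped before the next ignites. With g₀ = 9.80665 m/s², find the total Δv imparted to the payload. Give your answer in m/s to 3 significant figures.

Δv ≈ 7760 m/s

Ignition mass of stage 1 = 53,100+6,540 + 9,190+935 + 2,020 = 71,785 kg.
Stage 1: m₀ = 71,785 kg, m_f = 71,785 − 53,100 = 18,685 kg; Δv = 293×9.80665×ln(3.842) = 2873.3×1.3460 ≈ 3867 m/s.
Stage 2: m₀ = 12,145 kg, m_f = 12,145 − 9,190 = 2,955 kg; Δv = 281×9.80665×ln(4.11) = 2755.7×1.4134 ≈ 3895 m/s.
Total Δv = 3867 + 3895 = 7762 m/s.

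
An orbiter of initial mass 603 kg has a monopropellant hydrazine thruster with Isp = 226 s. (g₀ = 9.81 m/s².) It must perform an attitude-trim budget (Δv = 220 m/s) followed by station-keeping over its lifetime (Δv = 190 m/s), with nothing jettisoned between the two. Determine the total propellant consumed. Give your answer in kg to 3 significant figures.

total propellant consumed ≈ 102 kg

v_e = Isp · g₀ = 226 × 9.81 = 2217.1 m/s.
After the first burn: m = 603 × exp(−220/2217.1) = 603 × 0.90553 = 546.035 kg.
After the second burn: m = 546.035 × exp(−190/2217.1) = 546.035 × 0.91787 = 501.189 kg.
Total propellant = m₀ − m_final = 603 − 501.189 = 101.811 kg.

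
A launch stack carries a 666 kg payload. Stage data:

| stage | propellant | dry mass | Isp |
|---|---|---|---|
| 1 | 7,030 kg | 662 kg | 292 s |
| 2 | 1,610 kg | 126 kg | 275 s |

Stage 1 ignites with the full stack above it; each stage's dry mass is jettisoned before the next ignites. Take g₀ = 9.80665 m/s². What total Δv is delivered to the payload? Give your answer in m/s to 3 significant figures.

Ignition mass of stage 1 = 7,030+662 + 1,610+126 + 666 = 10,094 kg.
Stage 1: m₀ = 10,094 kg, m_f = 10,094 − 7,030 = 3,064 kg; Δv = 292×9.80665×ln(3.294) = 2863.5×1.1922 ≈ 3414 m/s.
Stage 2: m₀ = 2,402 kg, m_f = 2,402 − 1,610 = 792 kg; Δv = 275×9.80665×ln(3.033) = 2696.8×1.1095 ≈ 2992 m/s.
Total Δv = 3414 + 2992 = 6406 m/s.

Δv ≈ 6410 m/s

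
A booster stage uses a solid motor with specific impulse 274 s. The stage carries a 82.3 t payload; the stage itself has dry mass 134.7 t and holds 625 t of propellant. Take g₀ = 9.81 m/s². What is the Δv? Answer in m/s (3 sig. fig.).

Δv ≈ 3640 m/s

v_e = Isp · g₀ = 274 × 9.81 = 2687.9 m/s.
m₀ = payload + dry + propellant = 82.3 + 134.7 + 625 = 842 t.
m_f = payload + dry = 82.3 + 134.7 = 217 t.
Δv = v_e · ln(m₀/m_f) = 2687.9 × ln(3.88) = 2687.9 × 1.3559 ≈ 3644.5 m/s.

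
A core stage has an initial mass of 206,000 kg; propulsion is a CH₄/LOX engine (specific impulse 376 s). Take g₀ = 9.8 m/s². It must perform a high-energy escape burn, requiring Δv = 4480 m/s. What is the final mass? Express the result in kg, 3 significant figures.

v_e = Isp · g₀ = 376 × 9.8 = 3684.8 m/s.
Using Δv = v_e ln(m₀/m_f): m₀/m_f = exp(Δv / v_e) = exp(4480 / 3684.8) = exp(1.2158) = 3.3730.
m_f = m₀ / 3.3730 = 206,000 / 3.3730 = 61,073.2 kg.

final mass ≈ 61100 kg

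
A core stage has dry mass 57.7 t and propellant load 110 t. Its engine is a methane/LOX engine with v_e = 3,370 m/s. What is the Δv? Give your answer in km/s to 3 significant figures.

m₀ = m_dry + m_prop = 57.7 + 110 = 167.7 t.
By the Tsiolkovsky rocket equation, Δv = v_e · ln(m₀/m_f) = 3370.0 × ln(2.906) = 3370.0 × 1.0669 ≈ 3595.5 m/s.

Δv ≈ 3.60 km/s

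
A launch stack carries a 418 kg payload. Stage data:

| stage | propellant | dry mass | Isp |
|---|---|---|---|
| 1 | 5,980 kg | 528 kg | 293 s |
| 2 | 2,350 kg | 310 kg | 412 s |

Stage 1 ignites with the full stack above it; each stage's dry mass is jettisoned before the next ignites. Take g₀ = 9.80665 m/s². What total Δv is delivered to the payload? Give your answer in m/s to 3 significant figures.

Δv ≈ 8630 m/s

Ignition mass of stage 1 = 5,980+528 + 2,350+310 + 418 = 9,586 kg.
Stage 1: m₀ = 9,586 kg, m_f = 9,586 − 5,980 = 3,606 kg; Δv = 293×9.80665×ln(2.658) = 2873.3×0.9777 ≈ 2809 m/s.
Stage 2: m₀ = 3,078 kg, m_f = 3,078 − 2,350 = 728 kg; Δv = 412×9.80665×ln(4.228) = 4040.3×1.4417 ≈ 5825 m/s.
Total Δv = 2809 + 5825 = 8634 m/s.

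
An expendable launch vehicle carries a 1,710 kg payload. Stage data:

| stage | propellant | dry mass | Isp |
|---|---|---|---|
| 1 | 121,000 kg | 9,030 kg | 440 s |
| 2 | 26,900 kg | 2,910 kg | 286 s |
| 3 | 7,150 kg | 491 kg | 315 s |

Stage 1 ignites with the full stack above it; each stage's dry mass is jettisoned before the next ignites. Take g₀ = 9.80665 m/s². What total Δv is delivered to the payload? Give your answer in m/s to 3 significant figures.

Δv ≈ 13100 m/s

Ignition mass of stage 1 = 121,000+9,030 + 26,900+2,910 + 7,150+491 + 1,710 = 169,191 kg.
Stage 1: m₀ = 169,191 kg, m_f = 169,191 − 121,000 = 48,191 kg; Δv = 440×9.80665×ln(3.511) = 4314.9×1.2559 ≈ 5419 m/s.
Stage 2: m₀ = 39,161 kg, m_f = 39,161 − 26,900 = 12,261 kg; Δv = 286×9.80665×ln(3.194) = 2804.7×1.1613 ≈ 3257 m/s.
Stage 3: m₀ = 9,351 kg, m_f = 9,351 − 7,150 = 2,201 kg; Δv = 315×9.80665×ln(4.249) = 3089.1×1.4466 ≈ 4469 m/s.
Total Δv = 5419 + 3257 + 4469 = 13145 m/s.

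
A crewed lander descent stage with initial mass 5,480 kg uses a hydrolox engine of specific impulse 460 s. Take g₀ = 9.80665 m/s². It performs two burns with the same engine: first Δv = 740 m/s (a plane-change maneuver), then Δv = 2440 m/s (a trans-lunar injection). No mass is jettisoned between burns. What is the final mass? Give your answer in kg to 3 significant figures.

v_e = Isp · g₀ = 460 × 9.80665 = 4511.1 m/s.
After the first burn: m = 5480 × exp(−740/4511.1) = 5480 × 0.84871 = 4,650.93 kg.
After the second burn: m = 4,650.93 × exp(−2440/4511.1) = 4,650.93 × 0.58223 = 2,707.91 kg.

final mass ≈ 2710 kg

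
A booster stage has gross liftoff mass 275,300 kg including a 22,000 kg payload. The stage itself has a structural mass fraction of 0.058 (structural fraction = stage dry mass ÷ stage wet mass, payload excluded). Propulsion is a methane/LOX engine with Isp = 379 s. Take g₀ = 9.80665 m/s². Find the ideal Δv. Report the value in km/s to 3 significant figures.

Stage wet mass = m₀ − payload = 275,300 − 22,000 = 253,300 kg.
Stage dry mass = ε × stage wet mass = 0.058 × 253,300 = 14,691.4 kg.
Burnout mass m_f = stage dry + payload = 14,691.4 + 22,000 = 36,691.4 kg.
v_e = Isp · g₀ = 379 × 9.80665 = 3716.7 m/s.
Δv = v_e · ln(275,300/36,691.4) = 3716.7 × ln(7.503) = 3716.7 × 2.0153 ≈ 7490 m/s.

Δv ≈ 7.49 km/s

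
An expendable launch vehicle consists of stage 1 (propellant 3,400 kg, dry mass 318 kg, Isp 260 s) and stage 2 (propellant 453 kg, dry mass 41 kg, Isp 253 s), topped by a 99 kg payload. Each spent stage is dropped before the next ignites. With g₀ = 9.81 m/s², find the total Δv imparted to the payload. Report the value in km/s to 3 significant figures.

Δv ≈ 7.55 km/s

Ignition mass of stage 1 = 3,400+318 + 453+41 + 99 = 4,311 kg.
Stage 1: m₀ = 4,311 kg, m_f = 4,311 − 3,400 = 911 kg; Δv = 260×9.81×ln(4.732) = 2550.6×1.5544 ≈ 3965 m/s.
Stage 2: m₀ = 593 kg, m_f = 593 − 453 = 140 kg; Δv = 253×9.81×ln(4.236) = 2481.9×1.4436 ≈ 3583 m/s.
Total Δv = 3965 + 3583 = 7548 m/s.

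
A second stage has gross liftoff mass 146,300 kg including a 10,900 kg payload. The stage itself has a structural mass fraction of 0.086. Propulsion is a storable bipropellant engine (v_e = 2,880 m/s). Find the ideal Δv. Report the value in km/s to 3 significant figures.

Stage wet mass = m₀ − payload = 146,300 − 10,900 = 135,400 kg.
Stage dry mass = ε × stage wet mass = 0.086 × 135,400 = 11,644.4 kg.
Burnout mass m_f = stage dry + payload = 11,644.4 + 10,900 = 22,544.4 kg.
Δv = v_e · ln(146,300/22,544.4) = 2880.0 × ln(6.489) = 2880.0 × 1.8702 ≈ 5386 m/s.

Δv ≈ 5.39 km/s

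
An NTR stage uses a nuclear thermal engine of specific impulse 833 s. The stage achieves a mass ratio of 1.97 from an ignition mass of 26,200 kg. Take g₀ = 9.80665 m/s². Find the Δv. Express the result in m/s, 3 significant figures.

Δv ≈ 5540 m/s

v_e = Isp · g₀ = 833 × 9.80665 = 8168.9 m/s.
By the Tsiolkovsky rocket equation, Δv = v_e · ln(1.97) = 8168.9 × 0.6780 ≈ 5538.8 m/s.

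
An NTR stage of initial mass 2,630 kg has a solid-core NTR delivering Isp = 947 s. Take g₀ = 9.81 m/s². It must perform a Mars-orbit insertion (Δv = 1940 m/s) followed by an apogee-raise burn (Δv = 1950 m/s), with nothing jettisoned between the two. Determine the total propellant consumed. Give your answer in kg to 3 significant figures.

v_e = Isp · g₀ = 947 × 9.81 = 9290.1 m/s.
After the first burn: m = 2630 × exp(−1940/9290.1) = 2630 × 0.81154 = 2,134.35 kg.
After the second burn: m = 2,134.35 × exp(−1950/9290.1) = 2,134.35 × 0.81066 = 1,730.23 kg.
Total propellant = m₀ − m_final = 2630 − 1,730.23 = 899.77 kg.

total propellant consumed ≈ 900 kg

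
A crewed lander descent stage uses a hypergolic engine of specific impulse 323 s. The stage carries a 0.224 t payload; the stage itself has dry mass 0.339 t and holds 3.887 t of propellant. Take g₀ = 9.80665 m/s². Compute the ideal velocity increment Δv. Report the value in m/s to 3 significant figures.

v_e = Isp · g₀ = 323 × 9.80665 = 3167.5 m/s.
m₀ = payload + dry + propellant = 0.224 + 0.339 + 3.887 = 4.45 t.
m_f = payload + dry = 0.224 + 0.339 = 0.563 t.
Δv = v_e · ln(m₀/m_f) = 3167.5 × ln(7.904) = 3167.5 × 2.0674 ≈ 6548.5 m/s.

Δv ≈ 6550 m/s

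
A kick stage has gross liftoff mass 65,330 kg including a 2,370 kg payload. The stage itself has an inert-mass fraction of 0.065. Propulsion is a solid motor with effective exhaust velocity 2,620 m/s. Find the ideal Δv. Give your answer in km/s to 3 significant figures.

Stage wet mass = m₀ − payload = 65,330 − 2,370 = 62,960 kg.
Stage dry mass = ε × stage wet mass = 0.065 × 62,960 = 4,092.4 kg.
Burnout mass m_f = stage dry + payload = 4,092.4 + 2,370 = 6,462.4 kg.
Rocket equation: Δv = v_e · ln(65,330/6,462.4) = 2620.0 × ln(10.11) = 2620.0 × 2.3135 ≈ 6061 m/s.

Δv ≈ 6.06 km/s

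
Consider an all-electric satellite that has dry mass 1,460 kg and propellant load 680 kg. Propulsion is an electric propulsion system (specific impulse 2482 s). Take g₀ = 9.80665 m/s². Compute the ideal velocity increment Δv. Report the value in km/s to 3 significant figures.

Δv ≈ 9.31 km/s

v_e = Isp · g₀ = 2482 × 9.80665 = 24340.1 m/s.
m₀ = m_dry + m_prop = 1,460 + 680 = 2,140 kg.
Δv = v_e · ln(m₀/m_f) = 24340.1 × ln(1.466) = 24340.1 × 0.3824 ≈ 9306.9 m/s.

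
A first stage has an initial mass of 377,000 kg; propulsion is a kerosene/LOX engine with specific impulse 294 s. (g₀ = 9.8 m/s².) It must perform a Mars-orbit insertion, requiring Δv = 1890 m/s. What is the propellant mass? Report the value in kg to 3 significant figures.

propellant mass ≈ 181000 kg

v_e = Isp · g₀ = 294 × 9.8 = 2881.2 m/s.
m₀/m_f = exp(Δv / v_e) = exp(1890 / 2881.2) = exp(0.6560) = 1.9270.
m_f = 377,000 / 1.9270 = 195,641 kg, so propellant = m₀ − m_f = 377,000 − 195,641 = 181,359 kg.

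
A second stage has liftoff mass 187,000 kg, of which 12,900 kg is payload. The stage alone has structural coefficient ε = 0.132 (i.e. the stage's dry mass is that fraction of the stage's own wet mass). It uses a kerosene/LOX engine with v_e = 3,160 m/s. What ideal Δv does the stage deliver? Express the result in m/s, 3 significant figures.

Δv ≈ 5220 m/s

Stage wet mass = m₀ − payload = 187,000 − 12,900 = 174,100 kg.
Stage dry mass = ε × stage wet mass = 0.132 × 174,100 = 22,981.2 kg.
Burnout mass m_f = stage dry + payload = 22,981.2 + 12,900 = 35,881.2 kg.
Δv = v_e · ln(187,000/35,881.2) = 3160.0 × ln(5.212) = 3160.0 × 1.6509 ≈ 5217 m/s.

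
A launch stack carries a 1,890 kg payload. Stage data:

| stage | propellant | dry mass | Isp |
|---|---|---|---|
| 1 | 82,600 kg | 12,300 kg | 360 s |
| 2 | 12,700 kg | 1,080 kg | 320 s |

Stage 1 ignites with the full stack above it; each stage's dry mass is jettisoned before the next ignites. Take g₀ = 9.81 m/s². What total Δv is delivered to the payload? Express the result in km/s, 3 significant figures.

Ignition mass of stage 1 = 82,600+12,300 + 12,700+1,080 + 1,890 = 110,570 kg.
Stage 1: m₀ = 110,570 kg, m_f = 110,570 − 82,600 = 27,970 kg; Δv = 360×9.81×ln(3.953) = 3531.6×1.3745 ≈ 4854 m/s.
Stage 2: m₀ = 15,670 kg, m_f = 15,670 − 12,700 = 2,970 kg; Δv = 320×9.81×ln(5.276) = 3139.2×1.6632 ≈ 5221 m/s.
Total Δv = 4854 + 5221 = 10075 m/s.

Δv ≈ 10.1 km/s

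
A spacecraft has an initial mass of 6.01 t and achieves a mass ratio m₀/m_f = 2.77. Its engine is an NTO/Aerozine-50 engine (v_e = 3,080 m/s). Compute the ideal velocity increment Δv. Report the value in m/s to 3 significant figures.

By the Tsiolkovsky rocket equation, Δv = v_e · ln(2.77) = 3080.0 × 1.0188 ≈ 3138.0 m/s.

Δv ≈ 3140 m/s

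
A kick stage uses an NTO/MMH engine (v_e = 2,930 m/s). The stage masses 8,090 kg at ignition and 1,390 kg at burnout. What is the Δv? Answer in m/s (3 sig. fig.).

Δv ≈ 5160 m/s

Δv = v_e · ln(m₀/m_f) = 2930.0 × ln(5.82) = 2930.0 × 1.7613 ≈ 5160.7 m/s.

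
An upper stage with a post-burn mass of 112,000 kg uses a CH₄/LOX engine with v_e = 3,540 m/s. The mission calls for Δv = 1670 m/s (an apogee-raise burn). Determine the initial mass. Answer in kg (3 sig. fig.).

m₀/m_f = exp(Δv / v_e) = exp(1670 / 3540.0) = exp(0.4718) = 1.6028.
m₀ = m_f × 1.6028 = 112,000 × 1.6028 = 179,514 kg.

initial mass ≈ 180000 kg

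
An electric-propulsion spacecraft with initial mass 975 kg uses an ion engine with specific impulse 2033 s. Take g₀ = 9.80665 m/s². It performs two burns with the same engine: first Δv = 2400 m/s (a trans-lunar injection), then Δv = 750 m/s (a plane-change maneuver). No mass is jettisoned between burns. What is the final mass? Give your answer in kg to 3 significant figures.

v_e = Isp · g₀ = 2033 × 9.80665 = 19936.9 m/s.
After the first burn: m = 975 × exp(−2400/19936.9) = 975 × 0.88658 = 864.416 kg.
After the second burn: m = 864.416 × exp(−750/19936.9) = 864.416 × 0.96308 = 832.502 kg.

final mass ≈ 833 kg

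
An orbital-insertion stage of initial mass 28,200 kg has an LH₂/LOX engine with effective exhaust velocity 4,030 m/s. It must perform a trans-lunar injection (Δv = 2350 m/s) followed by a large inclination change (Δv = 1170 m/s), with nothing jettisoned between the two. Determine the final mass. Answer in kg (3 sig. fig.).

After the first burn: m = 28200 × exp(−2350/4030.0) = 28200 × 0.55815 = 15,739.8 kg.
After the second burn: m = 15,739.8 × exp(−1170/4030.0) = 15,739.8 × 0.74802 = 11,773.7 kg.

final mass ≈ 11800 kg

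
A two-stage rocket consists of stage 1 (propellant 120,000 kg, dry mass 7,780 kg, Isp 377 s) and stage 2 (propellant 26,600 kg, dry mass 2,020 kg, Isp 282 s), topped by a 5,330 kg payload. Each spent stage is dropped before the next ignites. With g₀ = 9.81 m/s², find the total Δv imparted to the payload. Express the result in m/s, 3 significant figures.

Ignition mass of stage 1 = 120,000+7,780 + 26,600+2,020 + 5,330 = 161,730 kg.
Stage 1: m₀ = 161,730 kg, m_f = 161,730 − 120,000 = 41,730 kg; Δv = 377×9.81×ln(3.876) = 3698.4×1.3547 ≈ 5010 m/s.
Stage 2: m₀ = 33,950 kg, m_f = 33,950 − 26,600 = 7,350 kg; Δv = 282×9.81×ln(4.619) = 2766.4×1.5302 ≈ 4233 m/s.
Total Δv = 5010 + 4233 = 9243 m/s.

Δv ≈ 9240 m/s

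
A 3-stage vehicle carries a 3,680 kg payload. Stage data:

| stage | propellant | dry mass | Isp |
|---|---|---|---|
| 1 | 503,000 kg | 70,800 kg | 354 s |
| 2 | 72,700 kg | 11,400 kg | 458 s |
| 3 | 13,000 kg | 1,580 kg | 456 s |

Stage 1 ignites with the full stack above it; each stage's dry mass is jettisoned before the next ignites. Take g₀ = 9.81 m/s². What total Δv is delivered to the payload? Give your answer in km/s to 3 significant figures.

Ignition mass of stage 1 = 503,000+70,800 + 72,700+11,400 + 13,000+1,580 + 3,680 = 676,160 kg.
Stage 1: m₀ = 676,160 kg, m_f = 676,160 − 503,000 = 173,160 kg; Δv = 354×9.81×ln(3.905) = 3472.7×1.3622 ≈ 4731 m/s.
Stage 2: m₀ = 102,360 kg, m_f = 102,360 − 72,700 = 29,660 kg; Δv = 458×9.81×ln(3.451) = 4493.0×1.2387 ≈ 5565 m/s.
Stage 3: m₀ = 18,260 kg, m_f = 18,260 − 13,000 = 5,260 kg; Δv = 456×9.81×ln(3.471) = 4473.4×1.2446 ≈ 5567 m/s.
Total Δv = 4731 + 5565 + 5567 = 15863 m/s.

Δv ≈ 15.9 km/s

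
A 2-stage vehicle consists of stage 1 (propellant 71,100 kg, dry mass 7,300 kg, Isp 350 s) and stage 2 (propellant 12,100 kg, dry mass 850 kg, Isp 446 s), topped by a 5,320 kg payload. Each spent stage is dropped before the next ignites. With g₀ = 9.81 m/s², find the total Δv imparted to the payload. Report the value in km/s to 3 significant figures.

Δv ≈ 9.32 km/s

Ignition mass of stage 1 = 71,100+7,300 + 12,100+850 + 5,320 = 96,670 kg.
Stage 1: m₀ = 96,670 kg, m_f = 96,670 − 71,100 = 25,570 kg; Δv = 350×9.81×ln(3.781) = 3433.5×1.3299 ≈ 4566 m/s.
Stage 2: m₀ = 18,270 kg, m_f = 18,270 − 12,100 = 6,170 kg; Δv = 446×9.81×ln(2.961) = 4375.3×1.0856 ≈ 4750 m/s.
Total Δv = 4566 + 4750 = 9316 m/s.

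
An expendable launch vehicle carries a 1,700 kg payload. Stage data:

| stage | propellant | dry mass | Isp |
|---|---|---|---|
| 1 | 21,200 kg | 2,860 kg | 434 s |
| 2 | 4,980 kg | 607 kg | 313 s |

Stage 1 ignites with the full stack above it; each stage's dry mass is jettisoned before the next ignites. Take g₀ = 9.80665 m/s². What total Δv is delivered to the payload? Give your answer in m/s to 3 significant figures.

Ignition mass of stage 1 = 21,200+2,860 + 4,980+607 + 1,700 = 31,347 kg.
Stage 1: m₀ = 31,347 kg, m_f = 31,347 − 21,200 = 10,147 kg; Δv = 434×9.80665×ln(3.089) = 4256.1×1.1279 ≈ 4801 m/s.
Stage 2: m₀ = 7,287 kg, m_f = 7,287 − 4,980 = 2,307 kg; Δv = 313×9.80665×ln(3.159) = 3069.5×1.1501 ≈ 3530 m/s.
Total Δv = 4801 + 3530 = 8331 m/s.

Δv ≈ 8330 m/s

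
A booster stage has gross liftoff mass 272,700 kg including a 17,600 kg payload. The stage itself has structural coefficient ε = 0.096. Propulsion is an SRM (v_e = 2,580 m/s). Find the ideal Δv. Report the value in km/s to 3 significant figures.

Δv ≈ 4.82 km/s

Stage wet mass = m₀ − payload = 272,700 − 17,600 = 255,100 kg.
Stage dry mass = ε × stage wet mass = 0.096 × 255,100 = 24,489.6 kg.
Burnout mass m_f = stage dry + payload = 24,489.6 + 17,600 = 42,089.6 kg.
Using Δv = v_e ln(m₀/m_f): Δv = v_e · ln(272,700/42,089.6) = 2580.0 × ln(6.479) = 2580.0 × 1.8686 ≈ 4821 m/s.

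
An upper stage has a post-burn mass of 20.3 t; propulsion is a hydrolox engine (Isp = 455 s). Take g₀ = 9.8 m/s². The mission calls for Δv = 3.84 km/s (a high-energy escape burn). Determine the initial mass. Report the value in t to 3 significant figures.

v_e = Isp · g₀ = 455 × 9.8 = 4459.0 m/s.
From the ideal rocket equation, m₀/m_f = exp(Δv / v_e) = exp(3840 / 4459.0) = exp(0.8612) = 2.3660.
m₀ = m_f × 2.3660 = 20.3 × 2.3660 = 48.0298 t.

initial mass ≈ 48.0 t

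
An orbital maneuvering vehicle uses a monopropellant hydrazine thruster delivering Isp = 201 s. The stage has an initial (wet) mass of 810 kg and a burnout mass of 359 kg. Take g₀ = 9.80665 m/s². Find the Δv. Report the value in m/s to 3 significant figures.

v_e = Isp · g₀ = 201 × 9.80665 = 1971.1 m/s.
By the Tsiolkovsky rocket equation, Δv = v_e · ln(m₀/m_f) = 1971.1 × ln(2.256) = 1971.1 × 0.8137 ≈ 1603.9 m/s.

Δv ≈ 1600 m/s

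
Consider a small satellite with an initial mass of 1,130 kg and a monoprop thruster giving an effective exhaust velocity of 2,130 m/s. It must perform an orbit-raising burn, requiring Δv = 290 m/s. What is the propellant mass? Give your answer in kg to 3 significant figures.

propellant mass ≈ 144 kg

m₀/m_f = exp(Δv / v_e) = exp(290 / 2130.0) = exp(0.1362) = 1.1459.
m_f = 1,130 / 1.1459 = 986.124 kg, so propellant = m₀ − m_f = 1,130 − 986.124 = 143.876 kg.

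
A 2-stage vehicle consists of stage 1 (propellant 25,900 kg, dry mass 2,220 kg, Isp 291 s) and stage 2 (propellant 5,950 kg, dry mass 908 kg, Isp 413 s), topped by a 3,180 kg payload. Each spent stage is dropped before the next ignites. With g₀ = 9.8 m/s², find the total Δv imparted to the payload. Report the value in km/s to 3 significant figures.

Δv ≈ 6.87 km/s

Ignition mass of stage 1 = 25,900+2,220 + 5,950+908 + 3,180 = 38,158 kg.
Stage 1: m₀ = 38,158 kg, m_f = 38,158 − 25,900 = 12,258 kg; Δv = 291×9.8×ln(3.113) = 2851.8×1.1356 ≈ 3238 m/s.
Stage 2: m₀ = 10,038 kg, m_f = 10,038 − 5,950 = 4,088 kg; Δv = 413×9.8×ln(2.455) = 4047.4×0.8983 ≈ 3636 m/s.
Total Δv = 3238 + 3636 = 6874 m/s.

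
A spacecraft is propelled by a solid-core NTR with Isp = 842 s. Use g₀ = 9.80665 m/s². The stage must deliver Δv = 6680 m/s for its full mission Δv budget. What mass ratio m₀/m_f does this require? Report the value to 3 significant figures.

mass ratio ≈ 2.25

v_e = Isp · g₀ = 842 × 9.80665 = 8257.2 m/s.
By the Tsiolkovsky rocket equation, m₀/m_f = exp(Δv / v_e) = exp(6680 / 8257.2) = exp(0.8090) = 2.2456.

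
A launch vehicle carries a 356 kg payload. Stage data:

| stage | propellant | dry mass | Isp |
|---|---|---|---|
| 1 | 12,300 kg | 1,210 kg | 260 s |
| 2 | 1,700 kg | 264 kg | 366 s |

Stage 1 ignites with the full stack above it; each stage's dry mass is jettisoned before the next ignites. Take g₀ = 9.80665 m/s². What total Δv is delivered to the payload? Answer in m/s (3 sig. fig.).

Ignition mass of stage 1 = 12,300+1,210 + 1,700+264 + 356 = 15,830 kg.
Stage 1: m₀ = 15,830 kg, m_f = 15,830 − 12,300 = 3,530 kg; Δv = 260×9.80665×ln(4.484) = 2549.7×1.5006 ≈ 3826 m/s.
Stage 2: m₀ = 2,320 kg, m_f = 2,320 − 1,700 = 620 kg; Δv = 366×9.80665×ln(3.742) = 3589.2×1.3196 ≈ 4736 m/s.
Total Δv = 3826 + 4736 = 8562 m/s.

Δv ≈ 8560 m/s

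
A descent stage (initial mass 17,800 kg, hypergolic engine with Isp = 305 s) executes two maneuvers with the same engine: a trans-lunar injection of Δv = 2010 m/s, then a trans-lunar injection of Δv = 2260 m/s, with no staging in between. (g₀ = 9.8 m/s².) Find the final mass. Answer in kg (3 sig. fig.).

final mass ≈ 4270 kg

v_e = Isp · g₀ = 305 × 9.8 = 2989.0 m/s.
After the first burn: m = 17800 × exp(−2010/2989.0) = 17800 × 0.51045 = 9,086.01 kg.
After the second burn: m = 9,086.01 × exp(−2260/2989.0) = 9,086.01 × 0.46949 = 4,265.79 kg.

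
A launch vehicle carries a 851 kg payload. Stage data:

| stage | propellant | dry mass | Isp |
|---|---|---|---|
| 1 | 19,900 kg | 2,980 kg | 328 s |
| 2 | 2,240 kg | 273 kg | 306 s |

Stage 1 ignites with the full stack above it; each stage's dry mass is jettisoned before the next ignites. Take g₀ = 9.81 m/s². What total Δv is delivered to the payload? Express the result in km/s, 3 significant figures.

Δv ≈ 7.86 km/s

Ignition mass of stage 1 = 19,900+2,980 + 2,240+273 + 851 = 26,244 kg.
Stage 1: m₀ = 26,244 kg, m_f = 26,244 − 19,900 = 6,344 kg; Δv = 328×9.81×ln(4.137) = 3217.7×1.4199 ≈ 4569 m/s.
Stage 2: m₀ = 3,364 kg, m_f = 3,364 − 2,240 = 1,124 kg; Δv = 306×9.81×ln(2.993) = 3001.9×1.0962 ≈ 3291 m/s.
Total Δv = 4569 + 3291 = 7860 m/s.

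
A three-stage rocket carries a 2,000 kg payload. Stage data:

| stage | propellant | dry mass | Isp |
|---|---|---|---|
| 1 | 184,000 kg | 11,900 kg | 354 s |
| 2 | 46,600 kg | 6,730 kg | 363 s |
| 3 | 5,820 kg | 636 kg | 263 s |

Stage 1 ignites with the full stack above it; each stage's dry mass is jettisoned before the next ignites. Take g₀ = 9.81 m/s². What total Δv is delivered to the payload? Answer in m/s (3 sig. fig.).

Ignition mass of stage 1 = 184,000+11,900 + 46,600+6,730 + 5,820+636 + 2,000 = 257,686 kg.
Stage 1: m₀ = 257,686 kg, m_f = 257,686 − 184,000 = 73,686 kg; Δv = 354×9.81×ln(3.497) = 3472.7×1.2519 ≈ 4348 m/s.
Stage 2: m₀ = 61,786 kg, m_f = 61,786 − 46,600 = 15,186 kg; Δv = 363×9.81×ln(4.069) = 3561.0×1.4033 ≈ 4997 m/s.
Stage 3: m₀ = 8,456 kg, m_f = 8,456 − 5,820 = 2,636 kg; Δv = 263×9.81×ln(3.208) = 2580.0×1.1656 ≈ 3007 m/s.
Total Δv = 4348 + 4997 + 3007 = 12352 m/s.

Δv ≈ 12400 m/s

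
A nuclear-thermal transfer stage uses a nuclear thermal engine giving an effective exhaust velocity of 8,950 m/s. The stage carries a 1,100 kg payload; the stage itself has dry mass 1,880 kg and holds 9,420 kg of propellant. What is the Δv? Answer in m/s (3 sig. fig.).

Δv ≈ 12800 m/s

m₀ = payload + dry + propellant = 1,100 + 1,880 + 9,420 = 12,400 kg.
m_f = payload + dry = 1,100 + 1,880 = 2,980 kg.
From the ideal rocket equation, Δv = v_e · ln(m₀/m_f) = 8950.0 × ln(4.161) = 8950.0 × 1.4258 ≈ 12760.7 m/s.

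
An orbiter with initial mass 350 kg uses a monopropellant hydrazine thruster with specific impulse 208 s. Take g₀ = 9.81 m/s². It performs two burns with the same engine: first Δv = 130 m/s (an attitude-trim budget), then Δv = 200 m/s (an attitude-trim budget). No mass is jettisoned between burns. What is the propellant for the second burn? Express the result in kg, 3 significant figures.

v_e = Isp · g₀ = 208 × 9.81 = 2040.5 m/s.
After the first burn: m = 350 × exp(−130/2040.5) = 350 × 0.93828 = 328.398 kg.
After the second burn: m = 328.398 × exp(−200/2040.5) = 328.398 × 0.90663 = 297.735 kg.
Second-burn propellant = 328.398 − 297.735 = 30.663 kg.

propellant for the second burn ≈ 30.7 kg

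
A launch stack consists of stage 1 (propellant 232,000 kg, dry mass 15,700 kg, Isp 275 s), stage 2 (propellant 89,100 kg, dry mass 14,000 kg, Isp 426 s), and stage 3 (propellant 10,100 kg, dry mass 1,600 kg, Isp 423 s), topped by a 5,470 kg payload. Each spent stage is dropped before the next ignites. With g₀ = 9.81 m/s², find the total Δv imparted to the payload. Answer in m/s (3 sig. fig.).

Ignition mass of stage 1 = 232,000+15,700 + 89,100+14,000 + 10,100+1,600 + 5,470 = 367,970 kg.
Stage 1: m₀ = 367,970 kg, m_f = 367,970 − 232,000 = 135,970 kg; Δv = 275×9.81×ln(2.706) = 2697.8×0.9956 ≈ 2686 m/s.
Stage 2: m₀ = 120,270 kg, m_f = 120,270 − 89,100 = 31,170 kg; Δv = 426×9.81×ln(3.859) = 4179.1×1.3503 ≈ 5643 m/s.
Stage 3: m₀ = 17,170 kg, m_f = 17,170 − 10,100 = 7,070 kg; Δv = 423×9.81×ln(2.429) = 4149.6×0.8873 ≈ 3682 m/s.
Total Δv = 2686 + 5643 + 3682 = 12011 m/s.

Δv ≈ 12000 m/s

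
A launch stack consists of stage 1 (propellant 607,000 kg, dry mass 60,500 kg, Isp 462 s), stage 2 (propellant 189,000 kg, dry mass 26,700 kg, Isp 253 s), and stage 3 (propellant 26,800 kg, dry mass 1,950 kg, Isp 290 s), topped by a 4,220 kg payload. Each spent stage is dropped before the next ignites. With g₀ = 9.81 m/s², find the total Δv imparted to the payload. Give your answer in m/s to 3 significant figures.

Δv ≈ 13200 m/s

Ignition mass of stage 1 = 607,000+60,500 + 189,000+26,700 + 26,800+1,950 + 4,220 = 916,170 kg.
Stage 1: m₀ = 916,170 kg, m_f = 916,170 − 607,000 = 309,170 kg; Δv = 462×9.81×ln(2.963) = 4532.2×1.0863 ≈ 4923 m/s.
Stage 2: m₀ = 248,670 kg, m_f = 248,670 − 189,000 = 59,670 kg; Δv = 253×9.81×ln(4.167) = 2481.9×1.4273 ≈ 3542 m/s.
Stage 3: m₀ = 32,970 kg, m_f = 32,970 − 26,800 = 6,170 kg; Δv = 290×9.81×ln(5.344) = 2844.9×1.6759 ≈ 4768 m/s.
Total Δv = 4923 + 3542 + 4768 = 13233 m/s.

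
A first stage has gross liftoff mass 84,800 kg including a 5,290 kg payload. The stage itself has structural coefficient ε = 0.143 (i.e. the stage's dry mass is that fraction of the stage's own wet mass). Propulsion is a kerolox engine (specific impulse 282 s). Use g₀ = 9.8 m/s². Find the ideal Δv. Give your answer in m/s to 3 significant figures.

Δv ≈ 4500 m/s

Stage wet mass = m₀ − payload = 84,800 − 5,290 = 79,510 kg.
Stage dry mass = ε × stage wet mass = 0.143 × 79,510 = 11,369.9 kg.
Burnout mass m_f = stage dry + payload = 11,369.9 + 5,290 = 16,659.9 kg.
v_e = Isp · g₀ = 282 × 9.8 = 2763.6 m/s.
Δv = v_e · ln(84,800/16,659.9) = 2763.6 × ln(5.09) = 2763.6 × 1.6273 ≈ 4497 m/s.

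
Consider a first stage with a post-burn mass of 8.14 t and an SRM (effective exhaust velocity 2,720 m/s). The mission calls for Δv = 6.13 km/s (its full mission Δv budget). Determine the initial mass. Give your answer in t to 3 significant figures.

Rocket equation: m₀/m_f = exp(Δv / v_e) = exp(6130 / 2720.0) = exp(2.2537) = 9.5227.
m₀ = m_f × 9.5227 = 8.14 × 9.5227 = 77.5148 t.

initial mass ≈ 77.5 t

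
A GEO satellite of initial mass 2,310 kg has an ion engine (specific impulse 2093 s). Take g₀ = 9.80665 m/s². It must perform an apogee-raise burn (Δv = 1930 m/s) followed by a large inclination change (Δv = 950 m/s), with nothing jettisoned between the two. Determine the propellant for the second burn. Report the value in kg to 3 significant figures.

v_e = Isp · g₀ = 2093 × 9.80665 = 20525.3 m/s.
After the first burn: m = 2310 × exp(−1930/20525.3) = 2310 × 0.91026 = 2,102.7 kg.
After the second burn: m = 2,102.7 × exp(−950/20525.3) = 2,102.7 × 0.95477 = 2,007.59 kg.
Second-burn propellant = 2,102.7 − 2,007.59 = 95.11 kg.

propellant for the second burn ≈ 95.1 kg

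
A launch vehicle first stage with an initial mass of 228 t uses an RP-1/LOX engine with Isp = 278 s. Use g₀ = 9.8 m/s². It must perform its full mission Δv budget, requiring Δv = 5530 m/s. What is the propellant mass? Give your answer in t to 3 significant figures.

propellant mass ≈ 198 t

v_e = Isp · g₀ = 278 × 9.8 = 2724.4 m/s.
m₀/m_f = exp(Δv / v_e) = exp(5530 / 2724.4) = exp(2.0298) = 7.6126.
m_f = 228 / 7.6126 = 29.9503 t, so propellant = m₀ − m_f = 228 − 29.9503 = 198.0497 t.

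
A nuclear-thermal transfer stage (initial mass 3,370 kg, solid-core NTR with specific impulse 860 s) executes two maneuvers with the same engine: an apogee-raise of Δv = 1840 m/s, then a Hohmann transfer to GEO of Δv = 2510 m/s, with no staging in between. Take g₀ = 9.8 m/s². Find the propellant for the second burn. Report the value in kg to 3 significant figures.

propellant for the second burn ≈ 698 kg

v_e = Isp · g₀ = 860 × 9.8 = 8428.0 m/s.
After the first burn: m = 3370 × exp(−1840/8428.0) = 3370 × 0.80387 = 2,709.04 kg.
After the second burn: m = 2,709.04 × exp(−2510/8428.0) = 2,709.04 × 0.74244 = 2,011.3 kg.
Second-burn propellant = 2,709.04 − 2,011.3 = 697.74 kg.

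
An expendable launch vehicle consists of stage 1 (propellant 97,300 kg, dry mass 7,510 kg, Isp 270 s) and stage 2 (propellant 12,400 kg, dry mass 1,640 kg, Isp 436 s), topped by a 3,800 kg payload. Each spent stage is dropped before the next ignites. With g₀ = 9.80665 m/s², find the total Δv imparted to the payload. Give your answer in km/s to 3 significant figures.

Ignition mass of stage 1 = 97,300+7,510 + 12,400+1,640 + 3,800 = 122,650 kg.
Stage 1: m₀ = 122,650 kg, m_f = 122,650 − 97,300 = 25,350 kg; Δv = 270×9.80665×ln(4.838) = 2647.8×1.5766 ≈ 4174 m/s.
Stage 2: m₀ = 17,840 kg, m_f = 17,840 − 12,400 = 5,440 kg; Δv = 436×9.80665×ln(3.279) = 4275.7×1.1877 ≈ 5078 m/s.
Total Δv = 4174 + 5078 = 9252 m/s.

Δv ≈ 9.25 km/s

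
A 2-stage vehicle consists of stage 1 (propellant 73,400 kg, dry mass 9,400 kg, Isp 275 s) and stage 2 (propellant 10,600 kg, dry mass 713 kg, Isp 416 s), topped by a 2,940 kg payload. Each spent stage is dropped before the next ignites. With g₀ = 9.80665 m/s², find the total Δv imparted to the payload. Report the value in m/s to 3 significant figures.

Ignition mass of stage 1 = 73,400+9,400 + 10,600+713 + 2,940 = 97,053 kg.
Stage 1: m₀ = 97,053 kg, m_f = 97,053 − 73,400 = 23,653 kg; Δv = 275×9.80665×ln(4.103) = 2696.8×1.4118 ≈ 3807 m/s.
Stage 2: m₀ = 14,253 kg, m_f = 14,253 − 10,600 = 3,653 kg; Δv = 416×9.80665×ln(3.902) = 4079.6×1.3614 ≈ 5554 m/s.
Total Δv = 3807 + 5554 = 9361 m/s.

Δv ≈ 9360 m/s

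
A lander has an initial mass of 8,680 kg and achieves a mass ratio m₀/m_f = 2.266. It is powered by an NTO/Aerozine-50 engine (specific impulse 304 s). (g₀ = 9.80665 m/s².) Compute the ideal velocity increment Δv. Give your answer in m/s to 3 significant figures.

Δv ≈ 2440 m/s

v_e = Isp · g₀ = 304 × 9.80665 = 2981.2 m/s.
Rocket equation: Δv = v_e · ln(2.266) = 2981.2 × 0.8180 ≈ 2438.7 m/s.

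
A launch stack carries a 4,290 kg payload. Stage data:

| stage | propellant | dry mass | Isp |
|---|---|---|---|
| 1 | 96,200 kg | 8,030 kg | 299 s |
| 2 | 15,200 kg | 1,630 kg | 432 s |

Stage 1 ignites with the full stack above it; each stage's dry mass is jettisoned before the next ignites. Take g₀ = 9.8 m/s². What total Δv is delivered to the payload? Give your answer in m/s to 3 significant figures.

Ignition mass of stage 1 = 96,200+8,030 + 15,200+1,630 + 4,290 = 125,350 kg.
Stage 1: m₀ = 125,350 kg, m_f = 125,350 − 96,200 = 29,150 kg; Δv = 299×9.8×ln(4.3) = 2930.2×1.4587 ≈ 4274 m/s.
Stage 2: m₀ = 21,120 kg, m_f = 21,120 − 15,200 = 5,920 kg; Δv = 432×9.8×ln(3.568) = 4233.6×1.2719 ≈ 5385 m/s.
Total Δv = 4274 + 5385 = 9659 m/s.

Δv ≈ 9660 m/s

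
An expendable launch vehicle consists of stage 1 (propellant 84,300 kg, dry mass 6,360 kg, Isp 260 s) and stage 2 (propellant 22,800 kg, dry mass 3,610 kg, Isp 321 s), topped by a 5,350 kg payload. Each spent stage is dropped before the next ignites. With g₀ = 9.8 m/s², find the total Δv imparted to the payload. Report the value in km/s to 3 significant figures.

Ignition mass of stage 1 = 84,300+6,360 + 22,800+3,610 + 5,350 = 122,420 kg.
Stage 1: m₀ = 122,420 kg, m_f = 122,420 − 84,300 = 38,120 kg; Δv = 260×9.8×ln(3.211) = 2548.0×1.1667 ≈ 2973 m/s.
Stage 2: m₀ = 31,760 kg, m_f = 31,760 − 22,800 = 8,960 kg; Δv = 321×9.8×ln(3.545) = 3145.8×1.2654 ≈ 3981 m/s.
Total Δv = 2973 + 3981 = 6954 m/s.

Δv ≈ 6.95 km/s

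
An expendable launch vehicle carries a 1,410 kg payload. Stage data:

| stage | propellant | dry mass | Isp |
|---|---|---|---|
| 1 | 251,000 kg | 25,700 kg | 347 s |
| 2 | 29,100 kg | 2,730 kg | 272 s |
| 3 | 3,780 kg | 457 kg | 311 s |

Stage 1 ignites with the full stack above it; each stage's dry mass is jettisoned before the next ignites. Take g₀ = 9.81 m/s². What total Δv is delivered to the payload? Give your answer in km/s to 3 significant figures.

Ignition mass of stage 1 = 251,000+25,700 + 29,100+2,730 + 3,780+457 + 1,410 = 314,177 kg.
Stage 1: m₀ = 314,177 kg, m_f = 314,177 − 251,000 = 63,177 kg; Δv = 347×9.81×ln(4.973) = 3404.1×1.6040 ≈ 5460 m/s.
Stage 2: m₀ = 37,477 kg, m_f = 37,477 − 29,100 = 8,377 kg; Δv = 272×9.81×ln(4.474) = 2668.3×1.4982 ≈ 3998 m/s.
Stage 3: m₀ = 5,647 kg, m_f = 5,647 − 3,780 = 1,867 kg; Δv = 311×9.81×ln(3.025) = 3050.9×1.1068 ≈ 3377 m/s.
Total Δv = 5460 + 3998 + 3377 = 12835 m/s.

Δv ≈ 12.8 km/s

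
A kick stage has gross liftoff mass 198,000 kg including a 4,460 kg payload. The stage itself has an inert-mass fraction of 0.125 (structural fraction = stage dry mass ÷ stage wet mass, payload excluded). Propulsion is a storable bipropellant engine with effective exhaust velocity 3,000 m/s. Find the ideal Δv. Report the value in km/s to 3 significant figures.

Δv ≈ 5.80 km/s

Stage wet mass = m₀ − payload = 198,000 − 4,460 = 193,540 kg.
Stage dry mass = ε × stage wet mass = 0.125 × 193,540 = 24,192.5 kg.
Burnout mass m_f = stage dry + payload = 24,192.5 + 4,460 = 28,652.5 kg.
Rocket equation: Δv = v_e · ln(198,000/28,652.5) = 3000.0 × ln(6.91) = 3000.0 × 1.9330 ≈ 5799 m/s.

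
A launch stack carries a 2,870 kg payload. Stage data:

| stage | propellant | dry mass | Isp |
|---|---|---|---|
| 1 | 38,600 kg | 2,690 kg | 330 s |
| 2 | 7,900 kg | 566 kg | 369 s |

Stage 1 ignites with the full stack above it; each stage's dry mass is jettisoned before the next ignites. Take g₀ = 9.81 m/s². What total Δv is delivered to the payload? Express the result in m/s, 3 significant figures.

Δv ≈ 8600 m/s

Ignition mass of stage 1 = 38,600+2,690 + 7,900+566 + 2,870 = 52,626 kg.
Stage 1: m₀ = 52,626 kg, m_f = 52,626 − 38,600 = 14,026 kg; Δv = 330×9.81×ln(3.752) = 3237.3×1.3223 ≈ 4281 m/s.
Stage 2: m₀ = 11,336 kg, m_f = 11,336 − 7,900 = 3,436 kg; Δv = 369×9.81×ln(3.299) = 3619.9×1.1937 ≈ 4321 m/s.
Total Δv = 4281 + 4321 = 8602 m/s.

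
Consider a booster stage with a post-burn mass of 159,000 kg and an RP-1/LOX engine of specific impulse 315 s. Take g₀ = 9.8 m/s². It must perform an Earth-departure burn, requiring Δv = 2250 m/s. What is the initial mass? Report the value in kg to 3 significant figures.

initial mass ≈ 330000 kg

v_e = Isp · g₀ = 315 × 9.8 = 3087.0 m/s.
m₀/m_f = exp(Δv / v_e) = exp(2250 / 3087.0) = exp(0.7289) = 2.0727.
m₀ = m_f × 2.0727 = 159,000 × 2.0727 = 329,559 kg.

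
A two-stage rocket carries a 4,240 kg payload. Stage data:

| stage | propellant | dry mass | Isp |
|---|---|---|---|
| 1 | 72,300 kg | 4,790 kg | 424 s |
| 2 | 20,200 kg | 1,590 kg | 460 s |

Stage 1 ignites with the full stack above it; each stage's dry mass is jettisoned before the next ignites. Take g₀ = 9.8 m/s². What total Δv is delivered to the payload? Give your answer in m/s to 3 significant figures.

Ignition mass of stage 1 = 72,300+4,790 + 20,200+1,590 + 4,240 = 103,120 kg.
Stage 1: m₀ = 103,120 kg, m_f = 103,120 − 72,300 = 30,820 kg; Δv = 424×9.8×ln(3.346) = 4155.2×1.2077 ≈ 5018 m/s.
Stage 2: m₀ = 26,030 kg, m_f = 26,030 − 20,200 = 5,830 kg; Δv = 460×9.8×ln(4.465) = 4508.0×1.4962 ≈ 6745 m/s.
Total Δv = 5018 + 6745 = 11763 m/s.

Δv ≈ 11800 m/s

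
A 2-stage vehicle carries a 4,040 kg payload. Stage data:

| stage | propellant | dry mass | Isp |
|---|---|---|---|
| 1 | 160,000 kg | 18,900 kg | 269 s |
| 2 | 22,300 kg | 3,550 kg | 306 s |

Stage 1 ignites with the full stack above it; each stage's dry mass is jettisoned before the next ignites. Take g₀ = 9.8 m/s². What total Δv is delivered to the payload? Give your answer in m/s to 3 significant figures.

Δv ≈ 7940 m/s

Ignition mass of stage 1 = 160,000+18,900 + 22,300+3,550 + 4,040 = 208,790 kg.
Stage 1: m₀ = 208,790 kg, m_f = 208,790 − 160,000 = 48,790 kg; Δv = 269×9.8×ln(4.279) = 2636.2×1.4538 ≈ 3833 m/s.
Stage 2: m₀ = 29,890 kg, m_f = 29,890 − 22,300 = 7,590 kg; Δv = 306×9.8×ln(3.938) = 2998.8×1.3707 ≈ 4110 m/s.
Total Δv = 3833 + 4110 = 7943 m/s.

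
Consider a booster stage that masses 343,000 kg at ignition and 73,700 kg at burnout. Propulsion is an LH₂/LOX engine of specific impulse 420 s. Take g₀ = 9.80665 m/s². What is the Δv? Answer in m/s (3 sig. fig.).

Δv ≈ 6330 m/s

v_e = Isp · g₀ = 420 × 9.80665 = 4118.8 m/s.
From the ideal rocket equation, Δv = v_e · ln(m₀/m_f) = 4118.8 × ln(4.654) = 4118.8 × 1.5377 ≈ 6333.6 m/s.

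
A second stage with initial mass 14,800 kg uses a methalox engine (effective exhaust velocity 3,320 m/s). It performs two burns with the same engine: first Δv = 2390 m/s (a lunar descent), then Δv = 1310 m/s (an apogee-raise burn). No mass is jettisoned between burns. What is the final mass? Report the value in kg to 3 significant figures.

After the first burn: m = 14800 × exp(−2390/3320.0) = 14800 × 0.48681 = 7,204.79 kg.
After the second burn: m = 7,204.79 × exp(−1310/3320.0) = 7,204.79 × 0.67396 = 4,855.74 kg.

final mass ≈ 4860 kg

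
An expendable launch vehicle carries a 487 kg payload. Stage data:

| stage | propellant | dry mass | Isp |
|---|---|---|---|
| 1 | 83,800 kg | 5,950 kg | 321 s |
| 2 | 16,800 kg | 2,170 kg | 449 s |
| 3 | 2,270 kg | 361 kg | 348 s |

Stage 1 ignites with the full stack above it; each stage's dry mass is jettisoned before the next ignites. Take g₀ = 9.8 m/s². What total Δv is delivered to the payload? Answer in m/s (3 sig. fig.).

Ignition mass of stage 1 = 83,800+5,950 + 16,800+2,170 + 2,270+361 + 487 = 111,838 kg.
Stage 1: m₀ = 111,838 kg, m_f = 111,838 − 83,800 = 28,038 kg; Δv = 321×9.8×ln(3.989) = 3145.8×1.3835 ≈ 4352 m/s.
Stage 2: m₀ = 22,088 kg, m_f = 22,088 − 16,800 = 5,288 kg; Δv = 449×9.8×ln(4.177) = 4400.2×1.4296 ≈ 6291 m/s.
Stage 3: m₀ = 3,118 kg, m_f = 3,118 − 2,270 = 848 kg; Δv = 348×9.8×ln(3.677) = 3410.4×1.3021 ≈ 4441 m/s.
Total Δv = 4352 + 6291 + 4441 = 15084 m/s.

Δv ≈ 15100 m/s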